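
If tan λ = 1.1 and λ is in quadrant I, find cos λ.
cos λ = 0.6727 (using tan²λ + 1 = sec²λ)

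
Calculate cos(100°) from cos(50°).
cos(100°) = cos²50° - sin²50° = -0.1736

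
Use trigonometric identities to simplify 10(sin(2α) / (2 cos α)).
10(sin(2α) / (2 cos α)) = 10(sin α) (using Double angle)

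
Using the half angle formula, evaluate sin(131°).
sin(131°) = √((1 - cos 262°)/2) = 0.7547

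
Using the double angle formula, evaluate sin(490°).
sin(490°) = 2 sin 245° cos 245° = 0.766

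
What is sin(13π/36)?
sin(13π/36) = 0.9063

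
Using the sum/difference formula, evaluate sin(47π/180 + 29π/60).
sin(47π/180 + 29π/60) = sin 47π/180 cos 29π/60 + cos 47π/180 sin 29π/60 = 0.7193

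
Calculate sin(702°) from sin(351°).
sin(702°) = 2 sin 351° cos 351° = -0.309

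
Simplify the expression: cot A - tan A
cot A - tan A = 2 cot(2A) (using Double angle)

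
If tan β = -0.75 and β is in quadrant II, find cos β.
cos β = -0.8 (using tan²β + 1 = sec²β)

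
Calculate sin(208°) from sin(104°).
sin(208°) = 2 sin 104° cos 104° = -0.4695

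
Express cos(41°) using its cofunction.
cos(41°) = sin(90° - 41°) = sin(49°)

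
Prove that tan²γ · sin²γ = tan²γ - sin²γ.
RHS = sin²γ/cos²γ - sin²γ = sin²γ(1/cos²γ - 1) = sin²γ · (1 - cos²γ)/cos²γ = sin²γ · sin²γ/cos²γ = sin²γ · tan²γ = LHS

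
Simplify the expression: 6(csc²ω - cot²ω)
6(csc²ω - cot²ω) = 6 (using Pythagorean identity)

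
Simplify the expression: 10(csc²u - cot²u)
10(csc²u - cot²u) = 10 (using Pythagorean identity)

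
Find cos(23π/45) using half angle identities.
cos(23π/45) = -√((1 + cos 46π/45)/2) = -0.0349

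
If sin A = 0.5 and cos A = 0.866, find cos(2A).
cos(2A) = cos²A - sin²A = 0.5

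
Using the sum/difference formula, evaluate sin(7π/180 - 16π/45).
sin(7π/180 - 16π/45) = sin 7π/180 cos 16π/45 - cos 7π/180 sin 16π/45 = -0.8387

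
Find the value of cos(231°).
cos(231°) = -0.6293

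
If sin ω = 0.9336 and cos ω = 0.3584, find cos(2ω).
cos(2ω) = cos²ω - sin²ω = -0.7432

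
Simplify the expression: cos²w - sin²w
cos²w - sin²w = cos(2w) (using Double angle)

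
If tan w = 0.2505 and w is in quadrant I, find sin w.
sin w = 0.243 (using tan²w + 1 = sec²w)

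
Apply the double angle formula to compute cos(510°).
cos(510°) = cos²255° - sin²255° = -√3/2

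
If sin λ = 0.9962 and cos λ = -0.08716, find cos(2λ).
cos(2λ) = cos²λ - sin²λ = -0.9848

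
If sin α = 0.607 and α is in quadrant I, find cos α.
cos α = 0.7947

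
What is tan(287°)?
tan(287°) = -3.271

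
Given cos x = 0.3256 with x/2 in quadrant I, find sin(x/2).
sin(x/2) = ±√((1 - cos x)/2); positive since x/2 ∈ QI, so sin(x/2) = 0.5807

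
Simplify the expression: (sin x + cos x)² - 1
(sin x + cos x)² - 1 = sin(2x) (using Pythagorean + double angle)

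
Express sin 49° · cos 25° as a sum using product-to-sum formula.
sin 49° cos 25° = (1/2)[sin(49°+25°) + sin(49°-25°)]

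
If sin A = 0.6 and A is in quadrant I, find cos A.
cos A = 0.8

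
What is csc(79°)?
csc(79°) = 1.019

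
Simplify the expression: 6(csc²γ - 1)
6(csc²γ - 1) = 6(cot²γ) (using Pythagorean identity)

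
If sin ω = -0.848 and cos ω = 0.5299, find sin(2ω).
sin(2ω) = 2 sin ω cos ω = -0.8987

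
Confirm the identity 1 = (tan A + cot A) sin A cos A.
RHS = (sin A/cos A + cos A/sin A) sin A cos A = ((sin²A + cos²A)/(sin A cos A)) · sin A cos A = sin²A + cos²A = 1 = LHS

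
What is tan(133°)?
tan(133°) = -1.072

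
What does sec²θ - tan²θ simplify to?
sec²θ - tan²θ = 1 (using Pythagorean identity)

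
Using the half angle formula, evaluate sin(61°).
sin(61°) = √((1 - cos 122°)/2) = 0.8746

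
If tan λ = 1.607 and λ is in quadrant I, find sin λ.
sin λ = 0.849 (using tan²λ + 1 = sec²λ)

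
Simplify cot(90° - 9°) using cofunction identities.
cot(90° - 9°) = tan(9°)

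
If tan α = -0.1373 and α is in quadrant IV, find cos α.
cos α = 0.9907 (using tan²α + 1 = sec²α)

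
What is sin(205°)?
sin(205°) = -0.4226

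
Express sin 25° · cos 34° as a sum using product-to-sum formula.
sin 25° cos 34° = (1/2)[sin(25°+34°) + sin(25°-34°)]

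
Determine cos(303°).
cos(303°) = 0.5446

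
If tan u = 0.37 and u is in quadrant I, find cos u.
cos u = 0.9379 (using tan²u + 1 = sec²u)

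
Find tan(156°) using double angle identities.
tan(156°) = 2 tan 78° / (1 - tan²78°) = -0.4452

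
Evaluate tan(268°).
tan(268°) = 28.64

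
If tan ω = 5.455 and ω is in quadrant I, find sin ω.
sin ω = 0.9836 (using tan²ω + 1 = sec²ω)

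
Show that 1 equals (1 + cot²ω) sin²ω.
RHS = csc²ω · sin²ω = (1/sin²ω) · sin²ω = 1 = LHS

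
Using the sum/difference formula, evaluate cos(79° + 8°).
cos(79° + 8°) = cos 79° cos 8° - sin 79° sin 8° = 0.05234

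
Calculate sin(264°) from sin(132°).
sin(264°) = 2 sin 132° cos 132° = -0.9945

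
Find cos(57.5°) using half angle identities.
cos(57.5°) = √((1 + cos 115°)/2) = 0.5373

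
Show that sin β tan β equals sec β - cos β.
RHS = 1/cos β - cos β = (1 - cos²β)/cos β = sin²β/cos β = sin β · (sin β/cos β) = sin β tan β = LHS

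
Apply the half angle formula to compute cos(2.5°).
cos(2.5°) = √((1 + cos 5°)/2) = 0.999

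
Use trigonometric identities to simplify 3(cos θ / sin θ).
3(cos θ / sin θ) = 3(cot θ) (using Quotient identity)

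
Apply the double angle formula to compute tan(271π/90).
tan(271π/90) = 2 tan 271π/180 / (1 - tan²271π/180) = 0.03492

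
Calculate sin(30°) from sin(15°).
sin(30°) = 2 sin 15° cos 15° = 1/2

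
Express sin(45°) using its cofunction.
sin(45°) = cos(90° - 45°) = cos(45°)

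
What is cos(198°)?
cos(198°) = -0.9511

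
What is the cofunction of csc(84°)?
csc(84°) = sec(90° - 84°) = sec(6°)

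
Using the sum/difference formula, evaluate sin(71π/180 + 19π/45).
sin(71π/180 + 19π/45) = sin 71π/180 cos 19π/45 + cos 71π/180 sin 19π/45 = 0.5446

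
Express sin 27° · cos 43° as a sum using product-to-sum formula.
sin 27° cos 43° = (1/2)[sin(27°+43°) + sin(27°-43°)]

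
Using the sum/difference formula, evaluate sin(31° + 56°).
sin(31° + 56°) = sin 31° cos 56° + cos 31° sin 56° = 0.9986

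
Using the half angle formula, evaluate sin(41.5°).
sin(41.5°) = √((1 - cos 83°)/2) = 0.6626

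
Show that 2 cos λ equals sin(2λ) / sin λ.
RHS = 2 sin λ cos λ / sin λ = 2 cos λ = LHS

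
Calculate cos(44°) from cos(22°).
cos(44°) = cos²22° - sin²22° = 0.7193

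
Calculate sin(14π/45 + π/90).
sin(14π/45 + π/90) = sin 14π/45 cos π/90 + cos 14π/45 sin π/90 = 0.848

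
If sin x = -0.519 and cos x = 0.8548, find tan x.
tan x = sin x / cos x = -0.6072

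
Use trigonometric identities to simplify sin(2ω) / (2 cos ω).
sin(2ω) / (2 cos ω) = sin ω (using Double angle)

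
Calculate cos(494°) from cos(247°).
cos(494°) = cos²247° - sin²247° = -0.6947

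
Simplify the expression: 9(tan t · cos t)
9(tan t · cos t) = 9(sin t) (using Quotient identity)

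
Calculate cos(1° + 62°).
cos(1° + 62°) = cos 1° cos 62° - sin 1° sin 62° = 0.454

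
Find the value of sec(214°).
sec(214°) = -1.206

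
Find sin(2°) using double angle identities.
sin(2°) = 2 sin 1° cos 1° = 0.0349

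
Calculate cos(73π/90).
cos(73π/90) = -0.829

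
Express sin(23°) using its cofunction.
sin(23°) = cos(90° - 23°) = cos(67°)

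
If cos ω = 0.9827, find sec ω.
sec ω = 1/cos ω = 1.018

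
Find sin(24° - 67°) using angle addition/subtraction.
sin(24° - 67°) = sin 24° cos 67° - cos 24° sin 67° = -0.682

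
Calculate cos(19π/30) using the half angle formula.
cos(19π/30) = -√((1 + cos 19π/15)/2) = -0.4067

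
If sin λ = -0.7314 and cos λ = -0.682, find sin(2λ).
sin(2λ) = 2 sin λ cos λ = 0.9976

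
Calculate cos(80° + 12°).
cos(80° + 12°) = cos 80° cos 12° - sin 80° sin 12° = -0.0349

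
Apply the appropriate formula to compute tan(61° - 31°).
tan(61° - 31°) = (tan 61° - tan 31°)/(1 + tan 61° tan 31°) = √3/3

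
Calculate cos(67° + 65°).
cos(67° + 65°) = cos 67° cos 65° - sin 67° sin 65° = -0.6691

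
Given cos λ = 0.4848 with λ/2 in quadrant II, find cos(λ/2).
cos(λ/2) = ±√((1 + cos λ)/2); negative since λ/2 ∈ QII, so cos(λ/2) = -0.8616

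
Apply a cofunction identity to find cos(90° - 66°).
cos(90° - 66°) = sin(66°) = 0.9135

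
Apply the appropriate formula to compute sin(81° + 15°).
sin(81° + 15°) = sin 81° cos 15° + cos 81° sin 15° = 0.9945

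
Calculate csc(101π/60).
csc(101π/60) = -1.192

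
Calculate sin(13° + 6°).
sin(13° + 6°) = sin 13° cos 6° + cos 13° sin 6° = 0.3256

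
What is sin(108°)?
sin(108°) = 0.9511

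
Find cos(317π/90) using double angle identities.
cos(317π/90) = cos²317π/180 - sin²317π/180 = 0.06976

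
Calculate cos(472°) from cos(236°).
cos(472°) = cos²236° - sin²236° = -0.3746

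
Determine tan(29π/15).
tan(29π/15) = -0.2126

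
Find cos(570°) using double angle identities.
cos(570°) = cos²285° - sin²285° = -√3/2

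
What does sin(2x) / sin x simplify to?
sin(2x) / sin x = 2 cos x (using Double angle)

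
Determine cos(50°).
cos(50°) = 0.6428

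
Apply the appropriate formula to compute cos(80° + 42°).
cos(80° + 42°) = cos 80° cos 42° - sin 80° sin 42° = -0.5299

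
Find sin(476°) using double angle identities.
sin(476°) = 2 sin 238° cos 238° = 0.8988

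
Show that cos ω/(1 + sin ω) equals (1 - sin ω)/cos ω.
RHS = (1 - sin ω)(1 + sin ω) / (cos ω(1 + sin ω)) = (1 - sin²ω) / (cos ω(1 + sin ω)) = cos²ω / (cos ω(1 + sin ω)) = cos ω/(1 + sin ω) = LHS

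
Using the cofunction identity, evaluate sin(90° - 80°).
sin(90° - 80°) = cos(80°) = 0.1736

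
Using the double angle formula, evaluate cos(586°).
cos(586°) = cos²293° - sin²293° = -0.6947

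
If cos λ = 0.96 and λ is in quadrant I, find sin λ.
sin λ = 0.28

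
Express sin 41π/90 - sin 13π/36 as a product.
sin 41π/90 - sin 13π/36 = 2 cos(49π/120) sin(17π/360)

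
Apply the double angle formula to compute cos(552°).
cos(552°) = 2cos²276° - 1 = -0.9781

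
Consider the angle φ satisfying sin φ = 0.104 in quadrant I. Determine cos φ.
cos φ = √(1 - sin²φ) = 0.9946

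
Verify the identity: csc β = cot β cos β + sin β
RHS = cos²β/sin β + sin β = (cos²β + sin²β)/sin β = 1/sin β = csc β = LHS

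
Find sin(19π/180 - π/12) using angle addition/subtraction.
sin(19π/180 - π/12) = sin 19π/180 cos π/12 - cos 19π/180 sin π/12 = 0.06976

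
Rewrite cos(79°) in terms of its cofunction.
cos(79°) = sin(90° - 79°) = sin(11°)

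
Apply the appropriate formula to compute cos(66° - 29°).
cos(66° - 29°) = cos 66° cos 29° + sin 66° sin 29° = 0.7986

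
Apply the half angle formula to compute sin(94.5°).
sin(94.5°) = √((1 - cos 189°)/2) = 0.9969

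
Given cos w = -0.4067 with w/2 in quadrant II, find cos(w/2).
cos(w/2) = ±√((1 + cos w)/2); negative since w/2 ∈ QII, so cos(w/2) = -0.5447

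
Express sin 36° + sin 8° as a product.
sin 36° + sin 8° = 2 sin(22°) cos(14°)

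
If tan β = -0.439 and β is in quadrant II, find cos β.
cos β = -0.9157 (using tan²β + 1 = sec²β)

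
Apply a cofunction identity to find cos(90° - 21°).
cos(90° - 21°) = sin(21°) = 0.3584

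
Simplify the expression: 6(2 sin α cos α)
6(2 sin α cos α) = 6(sin(2α)) (using Double angle)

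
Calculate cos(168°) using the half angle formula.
cos(168°) = -√((1 + cos 336°)/2) = -0.9781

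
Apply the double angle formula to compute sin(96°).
sin(96°) = 2 sin 48° cos 48° = 0.9945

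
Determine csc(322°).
csc(322°) = -1.624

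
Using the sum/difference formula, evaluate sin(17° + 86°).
sin(17° + 86°) = sin 17° cos 86° + cos 17° sin 86° = 0.9744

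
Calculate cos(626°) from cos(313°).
cos(626°) = cos²313° - sin²313° = -0.06976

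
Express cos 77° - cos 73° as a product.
cos 77° - cos 73° = -2 sin(75°) sin(2°)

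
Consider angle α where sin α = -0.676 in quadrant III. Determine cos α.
cos α = ±√(1 - sin²α) = -0.7369 (negative in QIII)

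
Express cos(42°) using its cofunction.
cos(42°) = sin(90° - 42°) = sin(48°)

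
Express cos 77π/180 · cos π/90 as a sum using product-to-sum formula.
cos 77π/180 cos π/90 = (1/2)[cos(77π/180-π/90) + cos(77π/180+π/90)]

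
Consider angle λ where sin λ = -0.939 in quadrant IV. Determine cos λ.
cos λ = √(1 - sin²λ) = 0.3439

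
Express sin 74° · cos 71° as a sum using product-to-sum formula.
sin 74° cos 71° = (1/2)[sin(74°+71°) + sin(74°-71°)]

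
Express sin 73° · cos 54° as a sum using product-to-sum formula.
sin 73° cos 54° = (1/2)[sin(73°+54°) + sin(73°-54°)]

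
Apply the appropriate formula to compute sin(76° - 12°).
sin(76° - 12°) = sin 76° cos 12° - cos 76° sin 12° = 0.8988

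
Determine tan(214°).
tan(214°) = 0.6745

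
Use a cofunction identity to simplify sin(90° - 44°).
sin(90° - 44°) = cos(44°)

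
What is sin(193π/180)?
sin(193π/180) = -0.225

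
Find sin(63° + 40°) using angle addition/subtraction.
sin(63° + 40°) = sin 63° cos 40° + cos 63° sin 40° = 0.9744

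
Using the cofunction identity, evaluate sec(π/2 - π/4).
sec(π/2 - π/4) = csc(π/4) = √2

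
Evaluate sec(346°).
sec(346°) = 1.031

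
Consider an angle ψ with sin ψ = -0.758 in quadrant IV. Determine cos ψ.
cos ψ = √(1 - sin²ψ) = 0.6523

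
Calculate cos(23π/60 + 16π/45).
cos(23π/60 + 16π/45) = cos 23π/60 cos 16π/45 - sin 23π/60 sin 16π/45 = -0.682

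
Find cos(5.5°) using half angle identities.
cos(5.5°) = √((1 + cos 11°)/2) = 0.9954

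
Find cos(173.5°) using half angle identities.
cos(173.5°) = -√((1 + cos 347°)/2) = -0.9936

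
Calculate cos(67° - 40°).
cos(67° - 40°) = cos 67° cos 40° + sin 67° sin 40° = 0.891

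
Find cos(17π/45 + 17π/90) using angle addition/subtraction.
cos(17π/45 + 17π/90) = cos 17π/45 cos 17π/90 - sin 17π/45 sin 17π/90 = -0.2079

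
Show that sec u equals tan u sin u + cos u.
RHS = sin²u/cos u + cos u = (sin²u + cos²u)/cos u = 1/cos u = sec u = LHS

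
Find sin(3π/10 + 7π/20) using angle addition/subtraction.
sin(3π/10 + 7π/20) = sin 3π/10 cos 7π/20 + cos 3π/10 sin 7π/20 = 0.891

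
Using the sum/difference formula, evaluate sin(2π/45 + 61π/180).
sin(2π/45 + 61π/180) = sin 2π/45 cos 61π/180 + cos 2π/45 sin 61π/180 = 0.9336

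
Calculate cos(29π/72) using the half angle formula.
cos(29π/72) = √((1 + cos 29π/36)/2) = 0.3007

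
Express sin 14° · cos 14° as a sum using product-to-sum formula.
sin 14° cos 14° = (1/2)[sin(14°+14°) + sin(14°-14°)]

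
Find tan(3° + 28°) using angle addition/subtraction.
tan(3° + 28°) = (tan 3° + tan 28°)/(1 - tan 3° tan 28°) = 0.6009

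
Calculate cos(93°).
cos(93°) = -0.05234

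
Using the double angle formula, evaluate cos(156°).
cos(156°) = cos²78° - sin²78° = -0.9135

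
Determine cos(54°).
cos(54°) = 0.5878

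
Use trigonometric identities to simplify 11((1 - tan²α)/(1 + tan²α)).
11((1 - tan²α)/(1 + tan²α)) = 11(cos(2α)) (using Double angle)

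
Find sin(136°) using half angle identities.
sin(136°) = √((1 - cos 272°)/2) = 0.6947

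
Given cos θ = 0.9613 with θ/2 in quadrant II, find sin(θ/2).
sin(θ/2) = ±√((1 - cos θ)/2); positive since θ/2 ∈ QII, so sin(θ/2) = 0.1391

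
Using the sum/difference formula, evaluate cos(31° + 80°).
cos(31° + 80°) = cos 31° cos 80° - sin 31° sin 80° = -0.3584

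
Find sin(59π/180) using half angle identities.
sin(59π/180) = √((1 - cos 59π/90)/2) = 0.8572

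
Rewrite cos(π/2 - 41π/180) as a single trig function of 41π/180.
cos(π/2 - 41π/180) = sin(41π/180)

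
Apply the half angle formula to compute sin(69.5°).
sin(69.5°) = √((1 - cos 139°)/2) = 0.9367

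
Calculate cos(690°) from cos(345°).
cos(690°) = cos²345° - sin²345° = √3/2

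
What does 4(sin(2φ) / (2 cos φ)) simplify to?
4(sin(2φ) / (2 cos φ)) = 4(sin φ) (using Double angle)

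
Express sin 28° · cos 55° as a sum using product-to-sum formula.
sin 28° cos 55° = (1/2)[sin(28°+55°) + sin(28°-55°)]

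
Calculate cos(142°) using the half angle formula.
cos(142°) = -√((1 + cos 284°)/2) = -0.788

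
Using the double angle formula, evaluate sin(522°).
sin(522°) = 2 sin 261° cos 261° = 0.309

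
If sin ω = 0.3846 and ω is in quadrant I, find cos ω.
cos ω = 0.9231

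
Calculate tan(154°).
tan(154°) = -0.4877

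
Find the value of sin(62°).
sin(62°) = 0.8829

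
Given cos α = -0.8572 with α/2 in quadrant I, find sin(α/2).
sin(α/2) = ±√((1 - cos α)/2); positive since α/2 ∈ QI, so sin(α/2) = 0.9636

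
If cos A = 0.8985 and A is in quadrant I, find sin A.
sin A = 0.439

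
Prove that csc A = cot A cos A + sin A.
RHS = cos²A/sin A + sin A = (cos²A + sin²A)/sin A = 1/sin A = csc A = LHS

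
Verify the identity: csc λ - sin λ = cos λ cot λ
LHS = 1/sin λ - sin λ = (1 - sin²λ)/sin λ = cos²λ/sin λ = cos λ · (cos λ/sin λ) = cos λ cot λ = RHS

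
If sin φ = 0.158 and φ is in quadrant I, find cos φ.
cos φ = 0.9874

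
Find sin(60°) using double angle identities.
sin(60°) = 2 sin 30° cos 30° = √3/2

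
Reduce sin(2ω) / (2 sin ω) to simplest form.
sin(2ω) / (2 sin ω) = cos ω (using Double angle)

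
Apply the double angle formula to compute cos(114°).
cos(114°) = cos²57° - sin²57° = -0.4067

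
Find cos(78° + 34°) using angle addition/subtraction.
cos(78° + 34°) = cos 78° cos 34° - sin 78° sin 34° = -0.3746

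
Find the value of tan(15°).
tan(15°) = 2-√3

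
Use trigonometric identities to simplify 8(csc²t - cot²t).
8(csc²t - cot²t) = 8 (using Pythagorean identity)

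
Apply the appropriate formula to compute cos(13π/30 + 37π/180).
cos(13π/30 + 37π/180) = cos 13π/30 cos 37π/180 - sin 13π/30 sin 37π/180 = -0.4226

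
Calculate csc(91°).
csc(91°) = 1.0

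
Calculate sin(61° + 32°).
sin(61° + 32°) = sin 61° cos 32° + cos 61° sin 32° = 0.9986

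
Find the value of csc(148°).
csc(148°) = 1.887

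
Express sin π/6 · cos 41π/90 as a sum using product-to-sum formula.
sin π/6 cos 41π/90 = (1/2)[sin(π/6+41π/90) + sin(π/6-41π/90)]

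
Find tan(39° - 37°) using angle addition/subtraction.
tan(39° - 37°) = (tan 39° - tan 37°)/(1 + tan 39° tan 37°) = 0.03492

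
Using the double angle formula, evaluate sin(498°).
sin(498°) = 2 sin 249° cos 249° = 0.6691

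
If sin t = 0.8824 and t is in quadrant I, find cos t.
cos t = 0.4705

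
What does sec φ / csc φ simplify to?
sec φ / csc φ = tan φ (using Reciprocal identities)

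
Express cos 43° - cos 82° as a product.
cos 43° - cos 82° = -2 sin(62.5°) sin(-19.5°)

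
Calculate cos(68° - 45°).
cos(68° - 45°) = cos 68° cos 45° + sin 68° sin 45° = 0.9205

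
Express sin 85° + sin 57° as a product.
sin 85° + sin 57° = 2 sin(71°) cos(14°)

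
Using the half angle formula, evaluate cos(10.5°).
cos(10.5°) = √((1 + cos 21°)/2) = 0.9833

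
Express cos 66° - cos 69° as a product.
cos 66° - cos 69° = -2 sin(67.5°) sin(-1.5°)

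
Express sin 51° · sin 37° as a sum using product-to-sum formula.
sin 51° sin 37° = (1/2)[cos(51°-37°) - cos(51°+37°)]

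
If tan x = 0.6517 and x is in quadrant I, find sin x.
sin x = 0.546 (using tan²x + 1 = sec²x)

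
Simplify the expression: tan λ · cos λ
tan λ · cos λ = sin λ (using Quotient identity)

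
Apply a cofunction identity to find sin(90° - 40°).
sin(90° - 40°) = cos(40°) = 0.766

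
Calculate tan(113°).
tan(113°) = -2.356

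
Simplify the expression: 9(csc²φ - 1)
9(csc²φ - 1) = 9(cot²φ) (using Pythagorean identity)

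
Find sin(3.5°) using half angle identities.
sin(3.5°) = √((1 - cos 7°)/2) = 0.06105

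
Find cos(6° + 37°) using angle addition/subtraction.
cos(6° + 37°) = cos 6° cos 37° - sin 6° sin 37° = 0.7314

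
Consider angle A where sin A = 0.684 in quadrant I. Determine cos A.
cos A = √(1 - sin²A) = 0.7295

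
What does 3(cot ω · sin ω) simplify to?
3(cot ω · sin ω) = 3(cos ω) (using Quotient identity)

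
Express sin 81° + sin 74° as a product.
sin 81° + sin 74° = 2 sin(77.5°) cos(3.5°)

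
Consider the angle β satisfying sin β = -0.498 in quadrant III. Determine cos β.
cos β = ±√(1 - sin²β) = -0.8672 (negative in QIII)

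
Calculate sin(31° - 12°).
sin(31° - 12°) = sin 31° cos 12° - cos 31° sin 12° = 0.3256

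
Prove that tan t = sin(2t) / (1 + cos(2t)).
RHS = 2 sin t cos t / (2cos²t) = sin t/cos t = tan t = LHS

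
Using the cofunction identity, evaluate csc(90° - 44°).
csc(90° - 44°) = sec(44°) = 1.39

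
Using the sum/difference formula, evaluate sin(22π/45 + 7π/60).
sin(22π/45 + 7π/60) = sin 22π/45 cos 7π/60 + cos 22π/45 sin 7π/60 = 0.9455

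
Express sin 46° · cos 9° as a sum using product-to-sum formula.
sin 46° cos 9° = (1/2)[sin(46°+9°) + sin(46°-9°)]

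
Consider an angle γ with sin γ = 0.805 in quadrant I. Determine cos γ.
cos γ = √(1 - sin²γ) = 0.5933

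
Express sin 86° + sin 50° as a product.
sin 86° + sin 50° = 2 sin(68°) cos(18°)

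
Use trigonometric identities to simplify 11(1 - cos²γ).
11(1 - cos²γ) = 11(sin²γ) (using Pythagorean identity)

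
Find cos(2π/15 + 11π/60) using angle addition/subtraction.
cos(2π/15 + 11π/60) = cos 2π/15 cos 11π/60 - sin 2π/15 sin 11π/60 = 0.5446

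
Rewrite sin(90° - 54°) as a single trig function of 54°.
sin(90° - 54°) = cos(54°)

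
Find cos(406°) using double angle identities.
cos(406°) = cos²203° - sin²203° = 0.6947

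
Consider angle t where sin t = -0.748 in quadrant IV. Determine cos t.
cos t = √(1 - sin²t) = 0.6637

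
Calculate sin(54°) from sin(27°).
sin(54°) = 2 sin 27° cos 27° = 0.809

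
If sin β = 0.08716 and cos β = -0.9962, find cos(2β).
cos(2β) = cos²β - sin²β = 0.9848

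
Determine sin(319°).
sin(319°) = -0.6561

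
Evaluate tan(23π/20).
tan(23π/20) = 0.5095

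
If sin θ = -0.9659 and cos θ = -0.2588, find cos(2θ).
cos(2θ) = cos²θ - sin²θ = -0.866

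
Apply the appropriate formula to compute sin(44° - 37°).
sin(44° - 37°) = sin 44° cos 37° - cos 44° sin 37° = 0.1219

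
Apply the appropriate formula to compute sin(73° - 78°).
sin(73° - 78°) = sin 73° cos 78° - cos 73° sin 78° = -0.08716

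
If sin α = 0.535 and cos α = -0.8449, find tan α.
tan α = sin α / cos α = -0.6332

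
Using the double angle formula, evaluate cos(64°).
cos(64°) = cos²32° - sin²32° = 0.4384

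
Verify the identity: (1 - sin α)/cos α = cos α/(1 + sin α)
LHS = (1 - sin α)(1 + sin α) / (cos α(1 + sin α)) = (1 - sin²α) / (cos α(1 + sin α)) = cos²α / (cos α(1 + sin α)) = cos α/(1 + sin α) = RHS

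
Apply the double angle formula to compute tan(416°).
tan(416°) = 2 tan 208° / (1 - tan²208°) = 1.483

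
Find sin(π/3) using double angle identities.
sin(π/3) = 2 sin π/6 cos π/6 = √3/2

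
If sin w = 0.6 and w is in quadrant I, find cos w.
cos w = 0.8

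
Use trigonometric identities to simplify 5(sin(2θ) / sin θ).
5(sin(2θ) / sin θ) = 5(2 cos θ) (using Double angle)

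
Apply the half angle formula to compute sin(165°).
sin(165°) = √((1 - cos 330°)/2) = (√6-√2)/4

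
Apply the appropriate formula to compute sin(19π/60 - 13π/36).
sin(19π/60 - 13π/36) = sin 19π/60 cos 13π/36 - cos 19π/60 sin 13π/36 = -0.1392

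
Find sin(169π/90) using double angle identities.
sin(169π/90) = 2 sin 169π/180 cos 169π/180 = -0.3746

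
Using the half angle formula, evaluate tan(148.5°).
tan(148.5°) = sin 297° / (1 + cos 297°) = -0.6128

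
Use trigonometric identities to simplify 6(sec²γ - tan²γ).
6(sec²γ - tan²γ) = 6 (using Pythagorean identity)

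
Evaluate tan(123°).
tan(123°) = -1.54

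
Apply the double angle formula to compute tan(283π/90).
tan(283π/90) = 2 tan 283π/180 / (1 - tan²283π/180) = 0.4877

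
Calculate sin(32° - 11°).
sin(32° - 11°) = sin 32° cos 11° - cos 32° sin 11° = 0.3584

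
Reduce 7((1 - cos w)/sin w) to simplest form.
7((1 - cos w)/sin w) = 7(tan(w/2)) (using Half angle)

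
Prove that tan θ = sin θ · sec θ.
RHS = sin θ · (1/cos θ) = sin θ/cos θ = tan θ = LHS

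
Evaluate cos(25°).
cos(25°) = 0.9063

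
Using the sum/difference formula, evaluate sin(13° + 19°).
sin(13° + 19°) = sin 13° cos 19° + cos 13° sin 19° = 0.5299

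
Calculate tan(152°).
tan(152°) = -0.5317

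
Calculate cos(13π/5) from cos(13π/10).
cos(13π/5) = cos²13π/10 - sin²13π/10 = -0.309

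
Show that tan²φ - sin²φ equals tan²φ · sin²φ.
LHS = sin²φ/cos²φ - sin²φ = sin²φ(1/cos²φ - 1) = sin²φ · (1 - cos²φ)/cos²φ = sin²φ · sin²φ/cos²φ = sin²φ · tan²φ = RHS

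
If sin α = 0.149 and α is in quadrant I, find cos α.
cos α = 0.9888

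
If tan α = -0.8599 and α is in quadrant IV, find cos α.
cos α = 0.7582 (using tan²α + 1 = sec²α)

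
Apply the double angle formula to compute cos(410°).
cos(410°) = cos²205° - sin²205° = 0.6428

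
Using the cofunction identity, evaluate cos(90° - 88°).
cos(90° - 88°) = sin(88°) = 0.9994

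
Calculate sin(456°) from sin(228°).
sin(456°) = 2 sin 228° cos 228° = 0.9945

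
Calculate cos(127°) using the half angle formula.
cos(127°) = -√((1 + cos 254°)/2) = -0.6018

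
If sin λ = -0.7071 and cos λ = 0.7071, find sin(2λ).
sin(2λ) = 2 sin λ cos λ = -1.0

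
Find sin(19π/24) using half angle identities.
sin(19π/24) = √((1 - cos 19π/12)/2) = 0.6088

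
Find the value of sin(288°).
sin(288°) = -0.9511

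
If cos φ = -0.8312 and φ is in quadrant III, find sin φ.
sin φ = -0.556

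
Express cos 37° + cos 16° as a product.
cos 37° + cos 16° = 2 cos(26.5°) cos(10.5°)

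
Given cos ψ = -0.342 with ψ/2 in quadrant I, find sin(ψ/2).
sin(ψ/2) = ±√((1 - cos ψ)/2); positive since ψ/2 ∈ QI, so sin(ψ/2) = 0.8191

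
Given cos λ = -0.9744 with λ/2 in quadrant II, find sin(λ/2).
sin(λ/2) = ±√((1 - cos λ)/2); positive since λ/2 ∈ QII, so sin(λ/2) = 0.9936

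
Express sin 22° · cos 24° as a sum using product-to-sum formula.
sin 22° cos 24° = (1/2)[sin(22°+24°) + sin(22°-24°)]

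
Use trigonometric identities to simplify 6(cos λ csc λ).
6(cos λ csc λ) = 6(cot λ) (using Reciprocal + quotient)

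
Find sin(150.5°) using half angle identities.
sin(150.5°) = √((1 - cos 301°)/2) = 0.4924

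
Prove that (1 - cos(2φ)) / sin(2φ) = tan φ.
LHS = 2sin²φ / (2 sin φ cos φ) = sin φ/cos φ = tan φ = RHS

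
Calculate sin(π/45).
sin(π/45) = 0.06976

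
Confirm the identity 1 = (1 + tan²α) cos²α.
RHS = sec²α · cos²α = (1/cos²α) · cos²α = 1 = LHS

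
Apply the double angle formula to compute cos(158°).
cos(158°) = cos²79° - sin²79° = -0.9272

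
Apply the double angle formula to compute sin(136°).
sin(136°) = 2 sin 68° cos 68° = 0.6947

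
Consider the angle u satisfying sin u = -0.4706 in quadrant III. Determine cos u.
cos u = ±√(1 - sin²u) = -0.8823 (negative in QIII)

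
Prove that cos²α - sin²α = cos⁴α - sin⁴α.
RHS = (cos²α - sin²α)(cos²α + sin²α) = (cos²α - sin²α) · 1 = cos²α - sin²α = LHS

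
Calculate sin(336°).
sin(336°) = -0.4067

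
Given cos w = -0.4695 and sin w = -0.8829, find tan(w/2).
tan(w/2) = sin w / (1 + cos w) = -1.664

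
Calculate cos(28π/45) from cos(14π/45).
cos(28π/45) = 2cos²14π/45 - 1 = -0.3746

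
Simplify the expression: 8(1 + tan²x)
8(1 + tan²x) = 8(sec²x) (using Pythagorean identity)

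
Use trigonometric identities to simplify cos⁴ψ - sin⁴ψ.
cos⁴ψ - sin⁴ψ = cos(2ψ) (using Factoring + double angle)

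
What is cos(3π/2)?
cos(3π/2) = 0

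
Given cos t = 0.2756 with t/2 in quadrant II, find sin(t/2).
sin(t/2) = ±√((1 - cos t)/2); positive since t/2 ∈ QII, so sin(t/2) = 0.6018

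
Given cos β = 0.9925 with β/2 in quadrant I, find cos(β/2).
cos(β/2) = ±√((1 + cos β)/2); positive since β/2 ∈ QI, so cos(β/2) = 0.9981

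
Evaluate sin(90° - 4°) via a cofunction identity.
sin(90° - 4°) = cos(4°) = 0.9976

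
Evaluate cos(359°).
cos(359°) = 0.9998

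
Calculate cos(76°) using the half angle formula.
cos(76°) = √((1 + cos 152°)/2) = 0.2419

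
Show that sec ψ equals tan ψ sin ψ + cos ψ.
RHS = sin²ψ/cos ψ + cos ψ = (sin²ψ + cos²ψ)/cos ψ = 1/cos ψ = sec ψ = LHS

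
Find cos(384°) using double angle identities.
cos(384°) = 2cos²192° - 1 = 0.9135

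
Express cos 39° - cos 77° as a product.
cos 39° - cos 77° = -2 sin(58°) sin(-19°)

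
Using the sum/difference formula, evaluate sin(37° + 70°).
sin(37° + 70°) = sin 37° cos 70° + cos 37° sin 70° = 0.9563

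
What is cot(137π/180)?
cot(137π/180) = -1.072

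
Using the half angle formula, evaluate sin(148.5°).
sin(148.5°) = √((1 - cos 297°)/2) = 0.5225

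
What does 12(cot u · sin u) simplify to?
12(cot u · sin u) = 12(cos u) (using Quotient identity)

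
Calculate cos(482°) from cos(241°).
cos(482°) = cos²241° - sin²241° = -0.5299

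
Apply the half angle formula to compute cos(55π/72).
cos(55π/72) = -√((1 + cos 55π/36)/2) = -0.7373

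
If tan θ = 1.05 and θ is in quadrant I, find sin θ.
sin θ = 0.7241 (using tan²θ + 1 = sec²θ)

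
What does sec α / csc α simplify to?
sec α / csc α = tan α (using Reciprocal identities)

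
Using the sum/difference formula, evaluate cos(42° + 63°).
cos(42° + 63°) = cos 42° cos 63° - sin 42° sin 63° = -(√6-√2)/4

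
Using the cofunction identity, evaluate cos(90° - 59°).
cos(90° - 59°) = sin(59°) = 0.8572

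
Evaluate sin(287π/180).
sin(287π/180) = -0.9563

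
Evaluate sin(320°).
sin(320°) = -0.6428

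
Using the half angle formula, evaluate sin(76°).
sin(76°) = √((1 - cos 152°)/2) = 0.9703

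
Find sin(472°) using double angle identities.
sin(472°) = 2 sin 236° cos 236° = 0.9272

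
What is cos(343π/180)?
cos(343π/180) = 0.9563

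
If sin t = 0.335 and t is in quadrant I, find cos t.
cos t = 0.9422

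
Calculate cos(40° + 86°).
cos(40° + 86°) = cos 40° cos 86° - sin 40° sin 86° = -0.5878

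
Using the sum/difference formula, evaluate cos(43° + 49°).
cos(43° + 49°) = cos 43° cos 49° - sin 43° sin 49° = -0.0349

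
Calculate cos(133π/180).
cos(133π/180) = -0.682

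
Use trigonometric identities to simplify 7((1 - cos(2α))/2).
7((1 - cos(2α))/2) = 7(sin²α) (using Power reduction)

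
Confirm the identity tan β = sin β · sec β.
RHS = sin β · (1/cos β) = sin β/cos β = tan β = LHS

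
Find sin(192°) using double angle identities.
sin(192°) = 2 sin 96° cos 96° = -0.2079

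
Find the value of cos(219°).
cos(219°) = -0.7771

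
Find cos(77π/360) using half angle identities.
cos(77π/360) = √((1 + cos 77π/180)/2) = 0.7826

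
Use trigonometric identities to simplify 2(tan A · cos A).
2(tan A · cos A) = 2(sin A) (using Quotient identity)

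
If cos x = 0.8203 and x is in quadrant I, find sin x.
sin x = 0.5719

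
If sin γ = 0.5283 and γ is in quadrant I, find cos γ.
cos γ = 0.8491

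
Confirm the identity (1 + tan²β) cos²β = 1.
LHS = sec²β · cos²β = (1/cos²β) · cos²β = 1 = RHS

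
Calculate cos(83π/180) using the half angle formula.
cos(83π/180) = √((1 + cos 83π/90)/2) = 0.1219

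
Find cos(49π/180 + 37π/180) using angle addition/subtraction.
cos(49π/180 + 37π/180) = cos 49π/180 cos 37π/180 - sin 49π/180 sin 37π/180 = 0.06976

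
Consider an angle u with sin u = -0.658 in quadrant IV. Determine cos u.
cos u = √(1 - sin²u) = 0.753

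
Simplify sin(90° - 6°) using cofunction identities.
sin(90° - 6°) = cos(6°)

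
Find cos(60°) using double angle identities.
cos(60°) = cos²30° - sin²30° = 1/2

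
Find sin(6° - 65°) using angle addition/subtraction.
sin(6° - 65°) = sin 6° cos 65° - cos 6° sin 65° = -0.8572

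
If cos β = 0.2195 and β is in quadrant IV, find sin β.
sin β = -0.9756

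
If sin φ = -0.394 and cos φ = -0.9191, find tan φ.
tan φ = sin φ / cos φ = 0.4287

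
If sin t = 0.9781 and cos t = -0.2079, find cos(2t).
cos(2t) = cos²t - sin²t = -0.9135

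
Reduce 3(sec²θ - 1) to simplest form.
3(sec²θ - 1) = 3(tan²θ) (using Pythagorean identity)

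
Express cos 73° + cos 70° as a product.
cos 73° + cos 70° = 2 cos(71.5°) cos(1.5°)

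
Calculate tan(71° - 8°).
tan(71° - 8°) = (tan 71° - tan 8°)/(1 + tan 71° tan 8°) = 1.963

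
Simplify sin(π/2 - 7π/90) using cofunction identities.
sin(π/2 - 7π/90) = cos(7π/90)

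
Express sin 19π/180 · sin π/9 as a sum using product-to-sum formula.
sin 19π/180 sin π/9 = (1/2)[cos(19π/180-π/9) - cos(19π/180+π/9)]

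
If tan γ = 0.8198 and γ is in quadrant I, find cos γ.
cos γ = 0.7733 (using tan²γ + 1 = sec²γ)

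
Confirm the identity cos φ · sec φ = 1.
LHS = cos φ · (1/cos φ) = 1 = RHS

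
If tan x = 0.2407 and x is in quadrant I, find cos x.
cos x = 0.9722 (using tan²x + 1 = sec²x)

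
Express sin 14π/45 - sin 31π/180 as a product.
sin 14π/45 - sin 31π/180 = 2 cos(29π/120) sin(5π/72)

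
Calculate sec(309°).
sec(309°) = 1.589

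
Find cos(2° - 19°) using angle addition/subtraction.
cos(2° - 19°) = cos 2° cos 19° + sin 2° sin 19° = 0.9563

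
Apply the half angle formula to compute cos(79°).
cos(79°) = √((1 + cos 158°)/2) = 0.1908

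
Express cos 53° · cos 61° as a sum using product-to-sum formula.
cos 53° cos 61° = (1/2)[cos(53°-61°) + cos(53°+61°)]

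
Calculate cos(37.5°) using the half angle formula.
cos(37.5°) = √((1 + cos 75°)/2) = 0.7934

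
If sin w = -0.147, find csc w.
csc w = 1/sin w = -6.803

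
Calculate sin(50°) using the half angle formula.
sin(50°) = √((1 - cos 100°)/2) = 0.766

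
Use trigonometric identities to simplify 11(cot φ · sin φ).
11(cot φ · sin φ) = 11(cos φ) (using Quotient identity)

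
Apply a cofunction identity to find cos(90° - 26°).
cos(90° - 26°) = sin(26°) = 0.4384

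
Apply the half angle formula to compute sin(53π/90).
sin(53π/90) = √((1 - cos 53π/45)/2) = 0.9613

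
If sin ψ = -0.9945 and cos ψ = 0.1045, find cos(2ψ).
cos(2ψ) = cos²ψ - sin²ψ = -0.9781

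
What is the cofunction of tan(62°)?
tan(62°) = cot(90° - 62°) = cot(28°)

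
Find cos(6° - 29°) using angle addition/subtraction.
cos(6° - 29°) = cos 6° cos 29° + sin 6° sin 29° = 0.9205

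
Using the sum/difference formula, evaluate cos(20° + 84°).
cos(20° + 84°) = cos 20° cos 84° - sin 20° sin 84° = -0.2419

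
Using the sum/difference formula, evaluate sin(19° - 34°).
sin(19° - 34°) = sin 19° cos 34° - cos 19° sin 34° = -(√6-√2)/4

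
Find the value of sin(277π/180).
sin(277π/180) = -0.9925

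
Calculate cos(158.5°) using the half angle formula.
cos(158.5°) = -√((1 + cos 317°)/2) = -0.9304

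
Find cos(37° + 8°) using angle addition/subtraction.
cos(37° + 8°) = cos 37° cos 8° - sin 37° sin 8° = √2/2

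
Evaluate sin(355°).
sin(355°) = -0.08716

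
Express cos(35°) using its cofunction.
cos(35°) = sin(90° - 35°) = sin(55°)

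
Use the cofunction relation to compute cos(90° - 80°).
cos(90° - 80°) = sin(80°) = 0.9848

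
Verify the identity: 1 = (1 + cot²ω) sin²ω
RHS = csc²ω · sin²ω = (1/sin²ω) · sin²ω = 1 = LHS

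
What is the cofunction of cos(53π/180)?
cos(53π/180) = sin(π/2 - 53π/180) = sin(37π/180)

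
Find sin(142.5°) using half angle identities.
sin(142.5°) = √((1 - cos 285°)/2) = 0.6088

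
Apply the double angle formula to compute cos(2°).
cos(2°) = cos²1° - sin²1° = 0.9994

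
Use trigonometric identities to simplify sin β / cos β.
sin β / cos β = tan β (using Quotient identity)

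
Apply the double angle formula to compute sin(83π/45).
sin(83π/45) = 2 sin 83π/90 cos 83π/90 = -0.4695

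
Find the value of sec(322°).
sec(322°) = 1.269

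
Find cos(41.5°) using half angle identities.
cos(41.5°) = √((1 + cos 83°)/2) = 0.749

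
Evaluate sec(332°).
sec(332°) = 1.133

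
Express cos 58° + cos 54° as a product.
cos 58° + cos 54° = 2 cos(56°) cos(2°)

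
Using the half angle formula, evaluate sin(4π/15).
sin(4π/15) = √((1 - cos 8π/15)/2) = 0.7431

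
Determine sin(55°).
sin(55°) = 0.8192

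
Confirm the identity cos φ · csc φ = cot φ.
LHS = cos φ · (1/sin φ) = cos φ/sin φ = cot φ = RHS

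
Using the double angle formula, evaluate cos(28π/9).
cos(28π/9) = cos²14π/9 - sin²14π/9 = -0.9397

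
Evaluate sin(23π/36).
sin(23π/36) = 0.9063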